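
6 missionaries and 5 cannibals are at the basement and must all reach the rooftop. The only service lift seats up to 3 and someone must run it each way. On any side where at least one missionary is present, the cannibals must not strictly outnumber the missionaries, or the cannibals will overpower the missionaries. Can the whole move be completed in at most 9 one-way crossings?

Yes

Yes — this plan uses 9 crossings (≤ 9):
1. 3 cannibals → the rooftop.  (the basement: 6M 2C; the rooftop: 0M 3C)
2. 1 cannibal ← the basement.  (the basement: 6M 3C; the rooftop: 0M 2C)
3. 3 missionaries → the rooftop.  (the basement: 3M 3C; the rooftop: 3M 2C)
4. 1 missionary ← the basement.  (the basement: 4M 3C; the rooftop: 2M 2C)
5. 2 missionaries and 1 cannibal → the rooftop.  (the basement: 2M 2C; the rooftop: 4M 3C)
6. 1 missionary ← the basement.  (the basement: 3M 2C; the rooftop: 3M 3C)
7. 2 missionaries and 1 cannibal → the rooftop.  (the basement: 1M 1C; the rooftop: 5M 4C)
8. 1 missionary ← the basement.  (the basement: 2M 1C; the rooftop: 4M 4C)
9. 2 missionaries and 1 cannibal → the rooftop.  (the basement: 0M 0C; the rooftop: 6M 5C)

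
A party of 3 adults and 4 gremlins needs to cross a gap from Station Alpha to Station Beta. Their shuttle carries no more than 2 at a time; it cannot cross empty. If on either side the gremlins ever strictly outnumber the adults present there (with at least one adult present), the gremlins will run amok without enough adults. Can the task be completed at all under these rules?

The gremlins already outnumber the adults at Station Alpha before anyone moves, so the starting position itself is disallowed.

No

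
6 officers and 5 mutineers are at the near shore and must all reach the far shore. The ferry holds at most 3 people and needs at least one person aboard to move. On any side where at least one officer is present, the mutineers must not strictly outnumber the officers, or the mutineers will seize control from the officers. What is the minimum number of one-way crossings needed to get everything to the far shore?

9

Counting alone: each trip to the far shore takes at most 3 across and each return brings at least 1 back, so after t trips out (and t−1 returns) at most 3t − (t−1) of the 11 are across; that first reaches 11 at t = 5, so at least 9 crossings are needed.
The plan below uses exactly 9 crossings, so it is optimal:
1. 3 mutineers → the far shore.  (the near shore: 6O 2M; the far shore: 0O 3M)
2. 1 mutineer ← the near shore.  (the near shore: 6O 3M; the far shore: 0O 2M)
3. 3 officers → the far shore.  (the near shore: 3O 3M; the far shore: 3O 2M)
4. 1 officer ← the near shore.  (the near shore: 4O 3M; the far shore: 2O 2M)
5. 2 officers and 1 mutineer → the far shore.  (the near shore: 2O 2M; the far shore: 4O 3M)
6. 1 officer ← the near shore.  (the near shore: 3O 2M; the far shore: 3O 3M)
7. 2 officers and 1 mutineer → the far shore.  (the near shore: 1O 1M; the far shore: 5O 4M)
8. 1 officer ← the near shore.  (the near shore: 2O 1M; the far shore: 4O 4M)
9. 2 officers and 1 mutineer → the far shore.  (the near shore: 0O 0M; the far shore: 6O 5M)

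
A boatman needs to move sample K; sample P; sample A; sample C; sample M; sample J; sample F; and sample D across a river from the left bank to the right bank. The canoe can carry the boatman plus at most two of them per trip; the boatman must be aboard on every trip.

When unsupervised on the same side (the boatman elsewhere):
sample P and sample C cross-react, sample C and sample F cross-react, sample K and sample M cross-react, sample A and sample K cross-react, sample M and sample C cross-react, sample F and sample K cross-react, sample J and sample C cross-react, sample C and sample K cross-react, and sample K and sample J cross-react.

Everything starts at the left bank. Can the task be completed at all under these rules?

Following every safe sequence of crossings from the start, the most of the 8 that can be at the right bank as the canoe arrives there on crossings 1, 3, 5, 7 is 2, 3, 4, 5 respectively; the best ever achieved is 5 of 8.
From crossing 9 on, no configuration arises that was not already reachable earlier: only 60 distinct safe configurations (who is on which side, and where the canoe is) can ever be reached, none of them has everyone across, and every continuation just revisits them. So no valid plan exists.

No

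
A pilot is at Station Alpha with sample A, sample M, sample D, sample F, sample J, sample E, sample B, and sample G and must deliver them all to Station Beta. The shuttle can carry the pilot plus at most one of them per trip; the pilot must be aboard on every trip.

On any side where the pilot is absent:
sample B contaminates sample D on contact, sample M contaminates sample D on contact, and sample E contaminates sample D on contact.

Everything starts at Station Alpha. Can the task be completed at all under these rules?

Following every safe sequence of crossings from the start, the most of the 8 that can be at Station Beta as the shuttle arrives there on crossings 1, 3, 5, 7, 9, 11 is 1, 2, 3, 4, 5, 6 respectively; the best ever achieved is 6 of 8.
From crossing 13 on, no configuration arises that was not already reachable earlier: only 144 distinct safe configurations (who is on which side, and where the shuttle is) can ever be reached, none of them has everyone across, and every continuation just revisits them. So no valid plan exists.

No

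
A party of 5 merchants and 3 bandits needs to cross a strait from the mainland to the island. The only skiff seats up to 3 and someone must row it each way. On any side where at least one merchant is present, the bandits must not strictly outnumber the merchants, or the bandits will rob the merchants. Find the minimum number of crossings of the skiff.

7

Counting alone: each trip to the island takes at most 3 across and each return brings at least 1 back, so after t trips out (and t−1 returns) at most 3t − (t−1) of the 8 are across; that first reaches 8 at t = 4, so at least 7 crossings are needed.
The plan below uses exactly 7 crossings, so it is optimal:
1. 2 bandits → the island.  (the mainland: 5M 1B; the island: 0M 2B)
2. 1 bandit ← the mainland.  (the mainland: 5M 2B; the island: 0M 1B)
3. 2 merchants and 1 bandit → the island.  (the mainland: 3M 1B; the island: 2M 2B)
4. 1 bandit ← the mainland.  (the mainland: 3M 2B; the island: 2M 1B)
5. 1 merchant and 2 bandits → the island.  (the mainland: 2M 0B; the island: 3M 3B)
6. 1 bandit ← the mainland.  (the mainland: 2M 1B; the island: 3M 2B)
7. 2 merchants and 1 bandit → the island.  (the mainland: 0M 0B; the island: 5M 3B)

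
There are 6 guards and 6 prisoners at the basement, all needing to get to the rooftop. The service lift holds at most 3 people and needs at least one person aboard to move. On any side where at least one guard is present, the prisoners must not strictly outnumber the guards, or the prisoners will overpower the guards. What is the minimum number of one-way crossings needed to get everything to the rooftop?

Following every safe sequence of crossings from the start, the most of the 12 that can be at the rooftop as the service lift arrives there on crossings 1, 3, 5 is 3, 5, 6 respectively; the best ever achieved is 6 of 12.
From crossing 7 on, no configuration arises that was not already reachable earlier: only 17 distinct safe configurations (who is on which side, and where the service lift is) can ever be reached, none of them has everyone across, and every continuation just revisits them. They are: 0 guards + 0 prisoners across (service lift back at the start); 0 guards + 1 prisoner across (service lift there); 0 guards + 1 prisoner across (service lift back at the start); 0 guards + 2 prisoners across (service lift there); 0 guards + 2 prisoners across (service lift back at the start); 0 guards + 3 prisoners across (service lift there); 0 guards + 3 prisoners across (service lift back at the start); 0 guards + 4 prisoners across (service lift there); 0 guards + 4 prisoners across (service lift back at the start); 0 guards + 5 prisoners across (service lift there); 0 guards + 5 prisoners across (service lift back at the start); 0 guards + 6 prisoners across (service lift there); 1 guard + 1 prisoner across (service lift there); 1 guard + 1 prisoner across (service lift back at the start); 2 guards + 2 prisoners across (service lift there); 2 guards + 2 prisoners across (service lift back at the start); 3 guards + 3 prisoners across (service lift there). So no valid plan exists.

impossible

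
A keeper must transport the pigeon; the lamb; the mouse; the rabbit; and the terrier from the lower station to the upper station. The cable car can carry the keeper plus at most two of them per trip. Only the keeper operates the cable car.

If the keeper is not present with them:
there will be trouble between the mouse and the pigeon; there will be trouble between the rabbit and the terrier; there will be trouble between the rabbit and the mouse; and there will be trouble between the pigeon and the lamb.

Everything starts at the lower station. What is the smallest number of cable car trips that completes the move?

Counting alone: the keeper can take at most 2 across per trip to the upper station, so moving all 5 needs at least 3 loaded trips out, with a return between consecutive ones — at least 5 crossings.
The safety rule pushes this higher. Following every safe sequence of crossings, the most of the 5 that can be at the upper station as the cable car arrives there on crossing 5 is 4 — never all 5.
So no plan with fewer than 7 crossings exists, and this one achieves 7:
1. Keeper goes to the upper station with the pigeon and the rabbit.  [the lower station: the lamb, the mouse, the terrier | the upper station: the pigeon, the rabbit]
2. Keeper goes back to the lower station alone.  [the lower station: the lamb, the mouse, the terrier | the upper station: the pigeon, the rabbit]
3. Keeper goes to the upper station with the lamb.  [the lower station: the mouse, the terrier | the upper station: the lamb, the pigeon, the rabbit]
4. Keeper goes back to the lower station with the pigeon.  [the lower station: the mouse, the pigeon, the terrier | the upper station: the lamb, the rabbit]
5. Keeper goes to the upper station with the mouse and the terrier.  [the lower station: the pigeon | the upper station: the lamb, the mouse, the rabbit, the terrier]
6. Keeper goes back to the lower station with the rabbit.  [the lower station: the pigeon, the rabbit | the upper station: the lamb, the mouse, the terrier]
7. Keeper goes to the upper station with the pigeon and the rabbit.  [the lower station: — | the upper station: the lamb, the mouse, the pigeon, the rabbit, the terrier]

7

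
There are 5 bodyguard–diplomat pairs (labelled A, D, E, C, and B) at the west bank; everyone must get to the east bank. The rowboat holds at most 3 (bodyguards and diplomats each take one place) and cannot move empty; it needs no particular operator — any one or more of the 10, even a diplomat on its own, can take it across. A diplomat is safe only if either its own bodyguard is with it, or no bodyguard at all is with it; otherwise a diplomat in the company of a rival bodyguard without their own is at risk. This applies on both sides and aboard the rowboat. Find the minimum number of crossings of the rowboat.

Counting alone: each trip to the east bank takes at most 3 across and each return brings at least 1 back, so after t trips out (and t−1 returns) at most 3t − (t−1) of the 10 are across; that first reaches 10 at t = 5, so at least 9 crossings are needed.
The safety rule pushes this higher. Following every safe sequence of crossings, the most of the 10 that can be at the east bank as the rowboat arrives there on crossing 9 is 9 — never all 10.
So no plan with fewer than 11 crossings exists, and this one achieves 11:
1. bodyguard A and diplomat A cross → the east bank.
2. bodyguard A crosses ← the west bank.
3. diplomat C, diplomat D, and diplomat E cross → the east bank.
4. diplomat A crosses ← the west bank.
5. bodyguard C, bodyguard D, and bodyguard E cross → the east bank.
6. bodyguard D and diplomat D cross ← the west bank.
7. bodyguard A, bodyguard B, and bodyguard D cross → the east bank.
8. diplomat E crosses ← the west bank.
9. diplomat A and diplomat D cross → the east bank.
10. diplomat A crosses ← the west bank.
11. diplomat A, diplomat B, and diplomat E cross → the east bank.

11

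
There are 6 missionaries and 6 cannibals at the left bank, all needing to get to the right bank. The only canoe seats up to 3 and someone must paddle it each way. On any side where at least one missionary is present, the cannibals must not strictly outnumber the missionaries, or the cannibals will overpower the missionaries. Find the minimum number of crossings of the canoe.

impossible

Following every safe sequence of crossings from the start, the most of the 12 that can be at the right bank as the canoe arrives there on crossings 1, 3, 5 is 3, 5, 6 respectively; the best ever achieved is 6 of 12.
From crossing 7 on, no configuration arises that was not already reachable earlier: only 17 distinct safe configurations (who is on which side, and where the canoe is) can ever be reached, none of them has everyone across, and every continuation just revisits them. They are: 0 missionaries + 0 cannibals across (canoe back at the start); 0 missionaries + 1 cannibal across (canoe there); 0 missionaries + 1 cannibal across (canoe back at the start); 0 missionaries + 2 cannibals across (canoe there); 0 missionaries + 2 cannibals across (canoe back at the start); 0 missionaries + 3 cannibals across (canoe there); 0 missionaries + 3 cannibals across (canoe back at the start); 0 missionaries + 4 cannibals across (canoe there); 0 missionaries + 4 cannibals across (canoe back at the start); 0 missionaries + 5 cannibals across (canoe there); 0 missionaries + 5 cannibals across (canoe back at the start); 0 missionaries + 6 cannibals across (canoe there); 1 missionary + 1 cannibal across (canoe there); 1 missionary + 1 cannibal across (canoe back at the start); 2 missionaries + 2 cannibals across (canoe there); 2 missionaries + 2 cannibals across (canoe back at the start); 3 missionaries + 3 cannibals across (canoe there). So no valid plan exists.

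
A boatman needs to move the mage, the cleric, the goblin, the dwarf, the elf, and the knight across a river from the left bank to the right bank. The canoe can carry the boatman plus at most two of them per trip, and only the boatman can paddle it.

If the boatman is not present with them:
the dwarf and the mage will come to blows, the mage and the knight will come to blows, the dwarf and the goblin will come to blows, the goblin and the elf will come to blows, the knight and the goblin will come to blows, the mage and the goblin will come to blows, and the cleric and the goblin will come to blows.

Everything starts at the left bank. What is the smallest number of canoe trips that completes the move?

Counting alone: the boatman can take at most 2 across per trip to the right bank, so moving all 6 needs at least 3 loaded trips out, with a return between consecutive ones — at least 5 crossings.
The safety rule pushes this higher. Following every safe sequence of crossings, the most of the 6 that can be at the right bank as the canoe arrives there on crossings 5, 7 is 4, 5 respectively — never all 6.
So no plan with fewer than 9 crossings exists, and this one achieves 9:
1. Boatman goes to the right bank with the goblin and the mage.
2. Boatman goes back to the left bank with the mage.
3. Boatman goes to the right bank with the cleric and the mage.
4. Boatman goes back to the left bank with the goblin.
5. Boatman goes to the right bank with the elf and the goblin.
6. Boatman goes back to the left bank with the goblin.
7. Boatman goes to the right bank with the dwarf and the knight.
8. Boatman goes back to the left bank with the mage.
9. Boatman goes to the right bank with the goblin and the mage.

9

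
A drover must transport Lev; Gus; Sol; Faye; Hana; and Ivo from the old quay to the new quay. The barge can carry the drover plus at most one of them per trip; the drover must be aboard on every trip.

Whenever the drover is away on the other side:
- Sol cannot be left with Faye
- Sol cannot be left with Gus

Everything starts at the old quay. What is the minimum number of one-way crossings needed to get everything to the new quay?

13

Counting alone: the drover can take at most 1 across per trip to the new quay, so moving all 6 needs at least 6 loaded trips out, with a return between consecutive ones — at least 11 crossings.
The safety rule pushes this higher. Following every safe sequence of crossings, the most of the 6 that can be at the new quay as the barge arrives there on crossing 11 is 5 — never all 6.
So no plan with fewer than 13 crossings exists, and this one achieves 13:
1. Drover goes to the new quay with Sol.
2. Drover goes back to the old quay alone.
3. Drover goes to the new quay with Lev.
4. Drover goes back to the old quay alone.
5. Drover goes to the new quay with Gus.
6. Drover goes back to the old quay with Sol.
7. Drover goes to the new quay with Faye.
8. Drover goes back to the old quay alone.
9. Drover goes to the new quay with Hana.
10. Drover goes back to the old quay alone.
11. Drover goes to the new quay with Ivo.
12. Drover goes back to the old quay alone.
13. Drover goes to the new quay with Sol.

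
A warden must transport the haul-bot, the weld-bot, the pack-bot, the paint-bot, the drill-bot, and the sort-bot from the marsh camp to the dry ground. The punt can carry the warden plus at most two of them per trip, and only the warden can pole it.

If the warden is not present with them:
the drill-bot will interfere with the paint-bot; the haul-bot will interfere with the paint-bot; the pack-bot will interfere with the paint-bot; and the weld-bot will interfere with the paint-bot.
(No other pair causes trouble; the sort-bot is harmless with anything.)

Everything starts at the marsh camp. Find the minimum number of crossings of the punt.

Counting alone: the warden can take at most 2 across per trip to the dry ground, so moving all 6 needs at least 3 loaded trips out, with a return between consecutive ones — at least 5 crossings.
The safety rule pushes this higher. Following every safe sequence of crossings, the most of the 6 that can be at the dry ground as the punt arrives there on crossing 5 is 5 — never all 6.
So no plan with fewer than 7 crossings exists, and this one achieves 7:
1. Warden goes to the dry ground with the paint-bot.  [the marsh camp: the drill-bot, the haul-bot, the pack-bot, the sort-bot, the weld-bot | the dry ground: the paint-bot]
2. Warden goes back to the marsh camp alone.  [the marsh camp: the drill-bot, the haul-bot, the pack-bot, the sort-bot, the weld-bot | the dry ground: the paint-bot]
3. Warden goes to the dry ground with the haul-bot and the weld-bot.  [the marsh camp: the drill-bot, the pack-bot, the sort-bot | the dry ground: the haul-bot, the paint-bot, the weld-bot]
4. Warden goes back to the marsh camp with the paint-bot.  [the marsh camp: the drill-bot, the pack-bot, the paint-bot, the sort-bot | the dry ground: the haul-bot, the weld-bot]
5. Warden goes to the dry ground with the drill-bot and the pack-bot.  [the marsh camp: the paint-bot, the sort-bot | the dry ground: the drill-bot, the haul-bot, the pack-bot, the weld-bot]
6. Warden goes back to the marsh camp alone.  [the marsh camp: the paint-bot, the sort-bot | the dry ground: the drill-bot, the haul-bot, the pack-bot, the weld-bot]
7. Warden goes to the dry ground with the paint-bot and the sort-bot.  [the marsh camp: — | the dry ground: the drill-bot, the haul-bot, the pack-bot, the paint-bot, the sort-bot, the weld-bot]

7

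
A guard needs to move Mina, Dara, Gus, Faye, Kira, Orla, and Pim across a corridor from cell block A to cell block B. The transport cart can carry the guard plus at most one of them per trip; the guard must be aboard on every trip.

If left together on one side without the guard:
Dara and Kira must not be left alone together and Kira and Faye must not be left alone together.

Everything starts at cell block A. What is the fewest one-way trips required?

Counting alone: the guard can take at most 1 across per trip to cell block B, so moving all 7 needs at least 7 loaded trips out, with a return between consecutive ones — at least 13 crossings.
The safety rule pushes this higher. Following every safe sequence of crossings, the most of the 7 that can be at cell block B as the transport cart arrives there on crossing 13 is 6 — never all 7.
So no plan with fewer than 15 crossings exists, and this one achieves 15:
1. Guard goes to cell block B with Kira.  [cell block A: Dara, Faye, Gus, Mina, Orla, Pim | cell block B: Kira]
2. Guard goes back to cell block A alone.  [cell block A: Dara, Faye, Gus, Mina, Orla, Pim | cell block B: Kira]
3. Guard goes to cell block B with Mina.  [cell block A: Dara, Faye, Gus, Orla, Pim | cell block B: Kira, Mina]
4. Guard goes back to cell block A alone.  [cell block A: Dara, Faye, Gus, Orla, Pim | cell block B: Kira, Mina]
5. Guard goes to cell block B with Dara.  [cell block A: Faye, Gus, Orla, Pim | cell block B: Dara, Kira, Mina]
6. Guard goes back to cell block A with Kira.  [cell block A: Faye, Gus, Kira, Orla, Pim | cell block B: Dara, Mina]
7. Guard goes to cell block B with Faye.  [cell block A: Gus, Kira, Orla, Pim | cell block B: Dara, Faye, Mina]
8. Guard goes back to cell block A alone.  [cell block A: Gus, Kira, Orla, Pim | cell block B: Dara, Faye, Mina]
9. Guard goes to cell block B with Gus.  [cell block A: Kira, Orla, Pim | cell block B: Dara, Faye, Gus, Mina]
10. Guard goes back to cell block A alone.  [cell block A: Kira, Orla, Pim | cell block B: Dara, Faye, Gus, Mina]
11. Guard goes to cell block B with Orla.  [cell block A: Kira, Pim | cell block B: Dara, Faye, Gus, Mina, Orla]
12. Guard goes back to cell block A alone.  [cell block A: Kira, Pim | cell block B: Dara, Faye, Gus, Mina, Orla]
13. Guard goes to cell block B with Pim.  [cell block A: Kira | cell block B: Dara, Faye, Gus, Mina, Orla, Pim]
14. Guard goes back to cell block A alone.  [cell block A: Kira | cell block B: Dara, Faye, Gus, Mina, Orla, Pim]
15. Guard goes to cell block B with Kira.  [cell block A: — | cell block B: Dara, Faye, Gus, Kira, Mina, Orla, Pim]

15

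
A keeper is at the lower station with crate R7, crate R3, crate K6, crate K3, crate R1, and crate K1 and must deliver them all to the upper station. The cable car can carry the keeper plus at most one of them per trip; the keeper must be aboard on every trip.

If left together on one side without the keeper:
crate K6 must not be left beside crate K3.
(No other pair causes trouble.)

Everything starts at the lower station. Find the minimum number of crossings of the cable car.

11

Counting alone: the keeper can take at most 1 across per trip to the upper station, so moving all 6 needs at least 6 loaded trips out, with a return between consecutive ones — at least 11 crossings.
The plan below uses exactly 11 crossings, so it is optimal:
1. Keeper goes to the upper station with crate K6.
2. Keeper goes back to the lower station alone.
3. Keeper goes to the upper station with crate R7.
4. Keeper goes back to the lower station alone.
5. Keeper goes to the upper station with crate R3.
6. Keeper goes back to the lower station alone.
7. Keeper goes to the upper station with crate R1.
8. Keeper goes back to the lower station alone.
9. Keeper goes to the upper station with crate K1.
10. Keeper goes back to the lower station alone.
11. Keeper goes to the upper station with crate K3.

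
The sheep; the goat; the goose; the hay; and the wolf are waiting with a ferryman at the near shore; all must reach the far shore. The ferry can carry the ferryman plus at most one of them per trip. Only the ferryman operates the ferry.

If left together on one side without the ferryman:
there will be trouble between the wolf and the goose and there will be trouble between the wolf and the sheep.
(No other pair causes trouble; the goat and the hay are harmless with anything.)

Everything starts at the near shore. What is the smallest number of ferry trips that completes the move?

11

Counting alone: the ferryman can take at most 1 across per trip to the far shore, so moving all 5 needs at least 5 loaded trips out, with a return between consecutive ones — at least 9 crossings.
The safety rule pushes this higher. Following every safe sequence of crossings, the most of the 5 that can be at the far shore as the ferry arrives there on crossing 9 is 4 — never all 5.
So no plan with fewer than 11 crossings exists, and this one achieves 11:
1. Ferryman goes to the far shore with the wolf.
2. Ferryman goes back to the near shore alone.
3. Ferryman goes to the far shore with the sheep.
4. Ferryman goes back to the near shore with the wolf.
5. Ferryman goes to the far shore with the goose.
6. Ferryman goes back to the near shore alone.
7. Ferryman goes to the far shore with the goat.
8. Ferryman goes back to the near shore alone.
9. Ferryman goes to the far shore with the hay.
10. Ferryman goes back to the near shore alone.
11. Ferryman goes to the far shore with the wolf.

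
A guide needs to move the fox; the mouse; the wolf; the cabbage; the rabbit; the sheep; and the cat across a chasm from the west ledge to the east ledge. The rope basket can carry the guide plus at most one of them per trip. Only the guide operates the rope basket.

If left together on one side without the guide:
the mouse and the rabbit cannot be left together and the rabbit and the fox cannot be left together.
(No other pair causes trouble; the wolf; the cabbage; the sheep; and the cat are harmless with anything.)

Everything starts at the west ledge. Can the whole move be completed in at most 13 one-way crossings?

No

Counting alone: the guide can take at most 1 across per trip to the east ledge, so moving all 7 needs at least 7 loaded trips out, with a return between consecutive ones — at least 13 crossings.
The safety rule pushes this higher. Following every safe sequence of crossings, the most of the 7 that can be at the east ledge as the rope basket arrives there on crossing 13 is 6 — never all 7.
So the move cannot be finished within 13 crossings. (The shortest complete plan takes 15:)
1. Guide goes to the east ledge with the rabbit.
2. Guide goes back to the west ledge alone.
3. Guide goes to the east ledge with the fox.
4. Guide goes back to the west ledge with the rabbit.
5. Guide goes to the east ledge with the mouse.
6. Guide goes back to the west ledge alone.
7. Guide goes to the east ledge with the wolf.
8. Guide goes back to the west ledge alone.
9. Guide goes to the east ledge with the cabbage.
10. Guide goes back to the west ledge alone.
11. Guide goes to the east ledge with the sheep.
12. Guide goes back to the west ledge alone.
13. Guide goes to the east ledge with the cat.
14. Guide goes back to the west ledge alone.
15. Guide goes to the east ledge with the rabbit.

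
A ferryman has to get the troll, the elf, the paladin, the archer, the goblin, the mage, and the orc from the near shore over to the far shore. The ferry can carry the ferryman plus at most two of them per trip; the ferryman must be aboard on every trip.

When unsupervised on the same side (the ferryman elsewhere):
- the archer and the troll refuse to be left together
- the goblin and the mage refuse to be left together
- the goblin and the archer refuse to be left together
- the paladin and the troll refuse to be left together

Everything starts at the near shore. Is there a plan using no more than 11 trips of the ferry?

Yes

Yes — this plan uses 9 crossings (≤ 11):
1. Ferryman goes to the far shore with the goblin and the troll.
2. Ferryman goes back to the near shore alone.
3. Ferryman goes to the far shore with the elf.
4. Ferryman goes back to the near shore alone.
5. Ferryman goes to the far shore with the archer and the paladin.
6. Ferryman goes back to the near shore with the goblin and the troll.
7. Ferryman goes to the far shore with the mage and the orc.
8. Ferryman goes back to the near shore alone.
9. Ferryman goes to the far shore with the goblin and the troll.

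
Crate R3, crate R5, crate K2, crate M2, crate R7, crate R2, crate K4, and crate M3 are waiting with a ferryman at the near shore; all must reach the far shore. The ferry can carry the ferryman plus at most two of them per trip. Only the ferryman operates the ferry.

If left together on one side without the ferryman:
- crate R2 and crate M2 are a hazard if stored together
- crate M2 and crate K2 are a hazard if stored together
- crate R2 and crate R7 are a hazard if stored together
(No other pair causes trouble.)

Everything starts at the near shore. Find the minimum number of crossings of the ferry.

Counting alone: the ferryman can take at most 2 across per trip to the far shore, so moving all 8 needs at least 4 loaded trips out, with a return between consecutive ones — at least 7 crossings.
The plan below uses exactly 7 crossings, so it is optimal:
1. Ferryman goes to the far shore with crate K2 and crate R2.  [the near shore: crate K4, crate M2, crate M3, crate R3, crate R5, crate R7 | the far shore: crate K2, crate R2]
2. Ferryman goes back to the near shore alone.  [the near shore: crate K4, crate M2, crate M3, crate R3, crate R5, crate R7 | the far shore: crate K2, crate R2]
3. Ferryman goes to the far shore with crate R3 and crate R5.  [the near shore: crate K4, crate M2, crate M3, crate R7 | the far shore: crate K2, crate R2, crate R3, crate R5]
4. Ferryman goes back to the near shore alone.  [the near shore: crate K4, crate M2, crate M3, crate R7 | the far shore: crate K2, crate R2, crate R3, crate R5]
5. Ferryman goes to the far shore with crate K4 and crate M3.  [the near shore: crate M2, crate R7 | the far shore: crate K2, crate K4, crate M3, crate R2, crate R3, crate R5]
6. Ferryman goes back to the near shore alone.  [the near shore: crate M2, crate R7 | the far shore: crate K2, crate K4, crate M3, crate R2, crate R3, crate R5]
7. Ferryman goes to the far shore with crate M2 and crate R7.  [the near shore: — | the far shore: crate K2, crate K4, crate M2, crate M3, crate R2, crate R3, crate R5, crate R7]

7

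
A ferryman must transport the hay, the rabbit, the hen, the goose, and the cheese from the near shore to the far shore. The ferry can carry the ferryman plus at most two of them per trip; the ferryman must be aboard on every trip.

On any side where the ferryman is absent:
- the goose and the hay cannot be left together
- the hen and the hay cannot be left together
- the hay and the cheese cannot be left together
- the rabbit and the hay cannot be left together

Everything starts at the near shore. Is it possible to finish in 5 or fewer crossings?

No

Counting alone: the ferryman can take at most 2 across per trip to the far shore, so moving all 5 needs at least 3 loaded trips out, with a return between consecutive ones — at least 5 crossings.
The safety rule pushes this higher. Following every safe sequence of crossings, the most of the 5 that can be at the far shore as the ferry arrives there on crossing 5 is 4 — never all 5.
So the move cannot be finished within 5 crossings. (The shortest complete plan takes 7:)
1. Ferryman goes to the far shore with the hay.
2. Ferryman goes back to the near shore alone.
3. Ferryman goes to the far shore with the hen and the rabbit.
4. Ferryman goes back to the near shore with the hay.
5. Ferryman goes to the far shore with the goose and the hay.
6. Ferryman goes back to the near shore with the hay.
7. Ferryman goes to the far shore with the cheese and the hay.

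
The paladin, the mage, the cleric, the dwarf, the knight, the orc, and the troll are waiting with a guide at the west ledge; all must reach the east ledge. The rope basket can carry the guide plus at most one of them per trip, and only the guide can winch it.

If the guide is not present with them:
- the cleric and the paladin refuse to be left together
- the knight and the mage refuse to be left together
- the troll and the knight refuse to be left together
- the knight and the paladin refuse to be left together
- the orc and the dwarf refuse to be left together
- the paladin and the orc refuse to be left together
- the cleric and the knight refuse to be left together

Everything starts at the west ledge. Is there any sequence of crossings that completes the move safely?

No

Whatever the first load, the items left behind include a forbidden pair without the guide. No opening move is safe, so no plan exists.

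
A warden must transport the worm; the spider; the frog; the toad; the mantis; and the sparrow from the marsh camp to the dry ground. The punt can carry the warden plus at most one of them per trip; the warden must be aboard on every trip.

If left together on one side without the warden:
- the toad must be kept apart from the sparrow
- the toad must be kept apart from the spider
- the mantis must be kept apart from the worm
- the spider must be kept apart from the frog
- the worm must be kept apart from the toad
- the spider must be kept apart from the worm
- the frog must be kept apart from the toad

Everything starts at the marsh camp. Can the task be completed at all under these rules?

Whatever the first load, the items left behind include a forbidden pair without the warden. No opening move is safe, so no plan exists.

No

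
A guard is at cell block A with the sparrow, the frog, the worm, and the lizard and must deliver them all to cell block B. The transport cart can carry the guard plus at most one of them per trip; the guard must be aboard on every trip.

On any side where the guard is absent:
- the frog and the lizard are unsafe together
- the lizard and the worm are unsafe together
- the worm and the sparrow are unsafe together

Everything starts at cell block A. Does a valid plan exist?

Whatever the first load, the items left behind include a forbidden pair without the guard. No opening move is safe, so no plan exists.

No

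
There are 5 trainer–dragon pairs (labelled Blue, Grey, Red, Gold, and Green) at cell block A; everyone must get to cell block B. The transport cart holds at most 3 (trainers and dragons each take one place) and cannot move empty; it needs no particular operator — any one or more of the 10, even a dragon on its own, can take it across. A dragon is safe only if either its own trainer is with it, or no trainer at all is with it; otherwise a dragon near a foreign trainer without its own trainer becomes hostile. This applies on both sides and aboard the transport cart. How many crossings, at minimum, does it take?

11

Counting alone: each trip to cell block B takes at most 3 across and each return brings at least 1 back, so after t trips out (and t−1 returns) at most 3t − (t−1) of the 10 are across; that first reaches 10 at t = 5, so at least 9 crossings are needed.
The safety rule pushes this higher. Following every safe sequence of crossings, the most of the 10 that can be at cell block B as the transport cart arrives there on crossing 9 is 9 — never all 10.
So no plan with fewer than 11 crossings exists, and this one achieves 11:
1. dragon Blue and trainer Blue cross → cell block B.
2. trainer Blue crosses ← cell block A.
3. dragon Gold, dragon Grey, and dragon Red cross → cell block B.
4. dragon Blue crosses ← cell block A.
5. trainer Gold, trainer Grey, and trainer Red cross → cell block B.
6. dragon Grey and trainer Grey cross ← cell block A.
7. trainer Blue, trainer Green, and trainer Grey cross → cell block B.
8. dragon Red crosses ← cell block A.
9. dragon Blue and dragon Grey cross → cell block B.
10. dragon Blue crosses ← cell block A.
11. dragon Blue, dragon Green, and dragon Red cross → cell block B.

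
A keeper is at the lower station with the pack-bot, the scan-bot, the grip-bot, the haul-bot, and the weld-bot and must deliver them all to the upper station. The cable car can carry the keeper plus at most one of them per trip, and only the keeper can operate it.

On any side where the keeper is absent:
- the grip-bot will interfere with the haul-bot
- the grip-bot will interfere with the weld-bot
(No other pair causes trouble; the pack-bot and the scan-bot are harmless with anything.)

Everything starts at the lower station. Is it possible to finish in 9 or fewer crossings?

No

Counting alone: the keeper can take at most 1 across per trip to the upper station, so moving all 5 needs at least 5 loaded trips out, with a return between consecutive ones — at least 9 crossings.
The safety rule pushes this higher. Following every safe sequence of crossings, the most of the 5 that can be at the upper station as the cable car arrives there on crossing 9 is 4 — never all 5.
So the move cannot be finished within 9 crossings. (The shortest complete plan takes 11:)
1. Keeper goes to the upper station with the grip-bot.  [the lower station: the haul-bot, the pack-bot, the scan-bot, the weld-bot | the upper station: the grip-bot]
2. Keeper goes back to the lower station alone.  [the lower station: the haul-bot, the pack-bot, the scan-bot, the weld-bot | the upper station: the grip-bot]
3. Keeper goes to the upper station with the pack-bot.  [the lower station: the haul-bot, the scan-bot, the weld-bot | the upper station: the grip-bot, the pack-bot]
4. Keeper goes back to the lower station alone.  [the lower station: the haul-bot, the scan-bot, the weld-bot | the upper station: the grip-bot, the pack-bot]
5. Keeper goes to the upper station with the scan-bot.  [the lower station: the haul-bot, the weld-bot | the upper station: the grip-bot, the pack-bot, the scan-bot]
6. Keeper goes back to the lower station alone.  [the lower station: the haul-bot, the weld-bot | the upper station: the grip-bot, the pack-bot, the scan-bot]
7. Keeper goes to the upper station with the haul-bot.  [the lower station: the weld-bot | the upper station: the grip-bot, the haul-bot, the pack-bot, the scan-bot]
8. Keeper goes back to the lower station with the grip-bot.  [the lower station: the grip-bot, the weld-bot | the upper station: the haul-bot, the pack-bot, the scan-bot]
9. Keeper goes to the upper station with the weld-bot.  [the lower station: the grip-bot | the upper station: the haul-bot, the pack-bot, the scan-bot, the weld-bot]
10. Keeper goes back to the lower station alone.  [the lower station: the grip-bot | the upper station: the haul-bot, the pack-bot, the scan-bot, the weld-bot]
11. Keeper goes to the upper station with the grip-bot.  [the lower station: — | the upper station: the grip-bot, the haul-bot, the pack-bot, the scan-bot, the weld-bot]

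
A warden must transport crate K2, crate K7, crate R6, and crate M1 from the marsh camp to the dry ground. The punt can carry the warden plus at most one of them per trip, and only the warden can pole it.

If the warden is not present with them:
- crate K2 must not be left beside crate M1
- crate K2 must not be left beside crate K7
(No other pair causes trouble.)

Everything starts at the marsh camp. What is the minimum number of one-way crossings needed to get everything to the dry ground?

Counting alone: the warden can take at most 1 across per trip to the dry ground, so moving all 4 needs at least 4 loaded trips out, with a return between consecutive ones — at least 7 crossings.
The safety rule pushes this higher. Following every safe sequence of crossings, the most of the 4 that can be at the dry ground as the punt arrives there on crossing 7 is 3 — never all 4.
So no plan with fewer than 9 crossings exists, and this one achieves 9:
1. Warden goes to the dry ground with crate K2.
2. Warden goes back to the marsh camp alone.
3. Warden goes to the dry ground with crate K7.
4. Warden goes back to the marsh camp with crate K2.
5. Warden goes to the dry ground with crate M1.
6. Warden goes back to the marsh camp alone.
7. Warden goes to the dry ground with crate R6.
8. Warden goes back to the marsh camp alone.
9. Warden goes to the dry ground with crate K2.

9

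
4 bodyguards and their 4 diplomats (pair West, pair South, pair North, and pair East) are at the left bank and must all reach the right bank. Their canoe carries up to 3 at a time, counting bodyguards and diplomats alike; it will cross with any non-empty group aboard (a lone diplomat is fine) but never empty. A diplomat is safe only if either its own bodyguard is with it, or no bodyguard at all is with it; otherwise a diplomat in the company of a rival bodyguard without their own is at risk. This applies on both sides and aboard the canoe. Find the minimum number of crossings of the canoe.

9

Counting alone: each trip to the right bank takes at most 3 across and each return brings at least 1 back, so after t trips out (and t−1 returns) at most 3t − (t−1) of the 8 are across; that first reaches 8 at t = 4, so at least 7 crossings are needed.
The safety rule pushes this higher. Following every safe sequence of crossings, the most of the 8 that can be at the right bank as the canoe arrives there on crossing 7 is 7 — never all 8.
So no plan with fewer than 9 crossings exists, and this one achieves 9:
1. bodyguard West and diplomat West cross → the right bank.
2. bodyguard West crosses ← the left bank.
3. bodyguard South, bodyguard West, and diplomat South cross → the right bank.
4. bodyguard West and diplomat West cross ← the left bank.
5. bodyguard East, bodyguard North, and bodyguard West cross → the right bank.
6. diplomat South crosses ← the left bank.
7. diplomat South and diplomat West cross → the right bank.
8. diplomat West crosses ← the left bank.
9. diplomat East, diplomat North, and diplomat West cross → the right bank.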